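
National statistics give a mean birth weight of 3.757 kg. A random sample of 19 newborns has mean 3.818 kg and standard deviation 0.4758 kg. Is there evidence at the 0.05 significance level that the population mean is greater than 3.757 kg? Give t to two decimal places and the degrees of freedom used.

H0: μ = 3.757; H1: μ > 3.757 (one-sample t-test, right-tailed).
t = (x̄ − μ₀)/(s/√n) = (3.818 − 3.757)/(0.4758/√19) = 0.56
df = n − 1 = 18
p-value = P(T ≥ 0.56) ≈ 0.292
Since p ≈ 0.292 > α = 0.05, fail to reject H0; the evidence is not statistically significant.

t = 0.56, df = 18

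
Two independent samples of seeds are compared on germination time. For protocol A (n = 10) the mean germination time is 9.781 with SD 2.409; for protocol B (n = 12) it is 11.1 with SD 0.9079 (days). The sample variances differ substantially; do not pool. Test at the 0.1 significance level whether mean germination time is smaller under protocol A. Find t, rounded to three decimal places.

-1.637

Let group 1 = protocol A, group 2 = protocol B. H0: μ_1 = μ_2; H1: μ_1 < μ_2 (Welch's two-sample t-test, left-tailed).
t = (x̄_1 − x̄_2)/√(s_1²/n_1 + s_2²/n_2) = (9.781 − 11.1)/√(2.409²/10 + 0.9079²/12) = -1.637
Welch–Satterthwaite df ≈ 11.13
p-value = P(T ≤ -1.637) ≈ 0.0648
Since p ≈ 0.0648 < α = 0.1, reject H0; the evidence is statistically significant.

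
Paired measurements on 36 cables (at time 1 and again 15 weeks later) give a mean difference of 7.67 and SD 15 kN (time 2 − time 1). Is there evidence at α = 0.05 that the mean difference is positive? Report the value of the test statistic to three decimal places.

H0: μ_d = 0; H1: μ_d > 0 (paired t-test on the differences, right-tailed).
t = d̄/(s_d/√n) = 7.67/(15/√36) = 3.068
df = n − 1 = 35
p-value = P(T ≥ 3.068) ≈ 0.0021
Since p ≈ 0.0021 < α = 0.05, reject H0; the data support H1.

3.068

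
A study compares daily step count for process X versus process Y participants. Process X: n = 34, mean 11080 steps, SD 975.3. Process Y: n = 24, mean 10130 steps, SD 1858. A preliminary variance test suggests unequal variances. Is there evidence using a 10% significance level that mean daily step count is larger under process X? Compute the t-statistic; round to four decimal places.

Let group 1 = process X, group 2 = process Y. H0: μ_1 = μ_2; H1: μ_1 > μ_2 (Welch's two-sample t-test, right-tailed).
t = (x̄_1 − x̄_2)/√(s_1²/n_1 + s_2²/n_2) = (11080 − 10130)/√(975.3²/34 + 1858²/24) = 2.2919
Welch–Satterthwaite df ≈ 31.97
p-value = P(T ≥ 2.2919) ≈ 0.014
Since p ≈ 0.014 < α = 0.1, reject H0; the data support H1.

2.2919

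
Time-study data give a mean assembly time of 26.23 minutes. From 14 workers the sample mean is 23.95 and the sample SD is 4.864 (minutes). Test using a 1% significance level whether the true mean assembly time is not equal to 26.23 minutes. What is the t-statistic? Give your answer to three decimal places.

H0: μ = 26.23; H1: μ ≠ 26.23 (one-sample t-test, two-sided).
t = (x̄ − μ₀)/(s/√n) = (23.95 − 26.23)/(4.864/√14) = -1.754
df = n − 1 = 13
Two-sided p-value ≈ 0.1030
Since p ≈ 0.1030 > α = 0.01, fail to reject H0; the evidence is not statistically significant.

-1.754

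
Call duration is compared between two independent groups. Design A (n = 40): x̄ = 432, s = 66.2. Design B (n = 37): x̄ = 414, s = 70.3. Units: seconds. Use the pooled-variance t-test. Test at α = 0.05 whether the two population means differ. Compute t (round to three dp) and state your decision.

t = 1.157; fail to reject H0

Let group 1 = design A, group 2 = design B. H0: μ_1 = μ_2; H1: μ_1 ≠ μ_2 (two-sample pooled-variance t-test, two-sided).
s_p² = [(40−1)·66.2² + (37−1)·70.3²]/(40+37−2) = 4651.07
t = (432 − 414)/√[4651.07·(1/40 + 1/37)] = 1.157
df = n₁ + n₂ − 2 = 75
Two-sided p-value ≈ 0.251
Since p ≈ 0.251 > α = 0.05, fail to reject H0; the data do not provide sufficient evidence against H0.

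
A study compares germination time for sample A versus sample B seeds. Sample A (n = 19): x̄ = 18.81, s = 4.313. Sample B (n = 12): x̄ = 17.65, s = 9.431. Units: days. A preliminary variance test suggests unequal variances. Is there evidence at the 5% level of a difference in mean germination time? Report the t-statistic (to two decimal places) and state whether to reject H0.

Let group 1 = sample A, group 2 = sample B. H0: μ_1 = μ_2; H1: μ_1 ≠ μ_2 (Welch's two-sample t-test, two-sided).
t = (x̄_1 − x̄_2)/√(s_1²/n_1 + s_2²/n_2) = (18.81 − 17.65)/√(4.313²/19 + 9.431²/12) = 0.40
Welch–Satterthwaite df ≈ 13.95
Two-sided p-value ≈ 0.695
Since p ≈ 0.695 > α = 0.05, fail to reject H0; the evidence is not statistically significant.

t = 0.40; fail to reject H0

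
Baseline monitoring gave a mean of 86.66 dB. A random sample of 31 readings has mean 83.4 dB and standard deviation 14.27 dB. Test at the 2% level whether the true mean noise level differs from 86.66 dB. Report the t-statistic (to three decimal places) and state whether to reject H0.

H0: μ = 86.66; H1: μ ≠ 86.66 (one-sample t-test, two-sided).
t = (x̄ − μ₀)/(s/√n) = (83.4 − 86.66)/(14.27/√31) = -1.272
df = n − 1 = 30
Two-sided p-value ≈ 0.213
Since p ≈ 0.213 > α = 0.02, fail to reject H0; the data do not provide sufficient evidence against H0.

t = -1.272; fail to reject H0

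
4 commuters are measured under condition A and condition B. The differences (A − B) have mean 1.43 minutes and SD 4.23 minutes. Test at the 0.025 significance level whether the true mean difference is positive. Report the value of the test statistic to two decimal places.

0.68

H0: μ_d = 0; H1: μ_d > 0 (paired t-test on the differences, right-tailed).
t = d̄/(s_d/√n) = 1.43/(4.23/√4) = 0.68
df = n − 1 = 3
p-value = P(T ≥ 0.68) ≈ 0.274
Since p ≈ 0.274 > α = 0.025, fail to reject H0; the evidence is not statistically significant.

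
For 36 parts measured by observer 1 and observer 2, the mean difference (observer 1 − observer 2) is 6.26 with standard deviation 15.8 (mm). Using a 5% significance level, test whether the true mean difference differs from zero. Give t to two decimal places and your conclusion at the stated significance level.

H0: μ_d = 0; H1: μ_d ≠ 0 (paired t-test on the differences, two-sided).
t = d̄/(s_d/√n) = 6.26/(15.8/√36) = 2.38
df = n − 1 = 35
Two-sided p-value ≈ 0.0230
Since p ≈ 0.0230 < α = 0.05, reject H0; the evidence is statistically significant.

t = 2.38; reject H0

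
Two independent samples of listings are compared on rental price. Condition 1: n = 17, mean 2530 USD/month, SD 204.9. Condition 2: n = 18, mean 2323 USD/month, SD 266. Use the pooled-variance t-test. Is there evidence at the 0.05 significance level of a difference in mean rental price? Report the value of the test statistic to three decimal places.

2.568

Let group 1 = condition 1, group 2 = condition 2. H0: μ_1 = μ_2; H1: μ_1 ≠ μ_2 (two-sample pooled-variance t-test, two-sided).
s_p² = [(17−1)·204.9² + (18−1)·266²]/(17+18−2) = 56805.9
t = (2530 − 2323)/√[56805.9·(1/17 + 1/18)] = 2.568
df = n₁ + n₂ − 2 = 33
Two-sided p-value ≈ 0.015
Since p ≈ 0.015 < α = 0.05, reject H0; the evidence is statistically significant.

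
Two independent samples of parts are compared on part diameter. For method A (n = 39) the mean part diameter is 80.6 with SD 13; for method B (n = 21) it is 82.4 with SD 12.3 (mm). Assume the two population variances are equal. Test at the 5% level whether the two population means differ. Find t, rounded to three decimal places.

Let group 1 = method A, group 2 = method B. H0: μ_1 = μ_2; H1: μ_1 ≠ μ_2 (two-sample pooled-variance t-test, two-sided).
s_p² = [(39−1)·13² + (21−1)·12.3²]/(39+21−2) = 162.893
t = (80.6 − 82.4)/√[162.893·(1/39 + 1/21)] = -0.521
df = n₁ + n₂ − 2 = 58
Two-sided p-value ≈ 0.604
Since p ≈ 0.604 > α = 0.05, fail to reject H0; the data do not provide sufficient evidence against H0.

-0.521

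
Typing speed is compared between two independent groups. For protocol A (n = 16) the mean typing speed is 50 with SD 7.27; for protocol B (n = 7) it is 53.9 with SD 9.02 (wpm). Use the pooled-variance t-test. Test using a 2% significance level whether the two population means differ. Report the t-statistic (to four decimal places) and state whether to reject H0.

Let group 1 = protocol A, group 2 = protocol B. H0: μ_1 = μ_2; H1: μ_1 ≠ μ_2 (two-sample pooled-variance t-test, two-sided).
s_p² = [(16−1)·7.27² + (7−1)·9.02²]/(16+7−2) = 60.9979
t = (50 − 53.9)/√[60.9979·(1/16 + 1/7)] = -1.1019
df = n₁ + n₂ − 2 = 21
Two-sided p-value ≈ 0.2830
Since p ≈ 0.2830 > α = 0.02, fail to reject H0; the evidence is not statistically significant.

t = -1.1019; fail to reject H0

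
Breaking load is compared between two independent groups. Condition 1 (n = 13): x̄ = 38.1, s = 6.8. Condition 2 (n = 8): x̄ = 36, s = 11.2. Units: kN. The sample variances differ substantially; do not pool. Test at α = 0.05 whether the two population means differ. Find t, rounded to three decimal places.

0.479

Let group 1 = condition 1, group 2 = condition 2. H0: μ_1 = μ_2; H1: μ_1 ≠ μ_2 (Welch's two-sample t-test, two-sided).
t = (x̄_1 − x̄_2)/√(s_1²/n_1 + s_2²/n_2) = (38.1 − 36)/√(6.8²/13 + 11.2²/8) = 0.479
Welch–Satterthwaite df ≈ 10.23
Two-sided p-value ≈ 0.6422
Since p ≈ 0.6422 > α = 0.05, fail to reject H0; the evidence is not statistically significant.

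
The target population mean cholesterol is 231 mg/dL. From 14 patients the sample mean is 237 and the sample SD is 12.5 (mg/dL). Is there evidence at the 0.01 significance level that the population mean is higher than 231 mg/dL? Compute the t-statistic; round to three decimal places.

H0: μ = 231; H1: μ > 231 (one-sample t-test, right-tailed).
t = (x̄ − μ₀)/(s/√n) = (237 − 231)/(12.5/√14) = 1.796
df = n − 1 = 13
p-value = P(T ≥ 1.796) ≈ 0.048
Since p ≈ 0.048 > α = 0.01, fail to reject H0; the data do not provide sufficient evidence against H0.

1.796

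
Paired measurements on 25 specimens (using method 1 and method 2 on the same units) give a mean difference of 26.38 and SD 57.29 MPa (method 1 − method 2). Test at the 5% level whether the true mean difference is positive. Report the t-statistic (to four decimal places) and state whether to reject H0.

H0: μ_d = 0; H1: μ_d > 0 (paired t-test on the differences, right-tailed).
t = d̄/(s_d/√n) = 26.38/(57.29/√25) = 2.3023
df = n − 1 = 24
p-value = P(T ≥ 2.3023) ≈ 0.0151
Since p ≈ 0.0151 < α = 0.05, reject H0; the data support H1.

t = 2.3023; reject H0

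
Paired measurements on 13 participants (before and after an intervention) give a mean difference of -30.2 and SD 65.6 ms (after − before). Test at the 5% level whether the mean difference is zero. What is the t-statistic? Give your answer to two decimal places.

-1.66

H0: μ_d = 0; H1: μ_d ≠ 0 (paired t-test on the differences, two-sided).
t = d̄/(s_d/√n) = -30.2/(65.6/√13) = -1.66
df = n − 1 = 12
Two-sided p-value ≈ 0.123
Since p ≈ 0.123 > α = 0.05, fail to reject H0; the data do not provide sufficient evidence against H0.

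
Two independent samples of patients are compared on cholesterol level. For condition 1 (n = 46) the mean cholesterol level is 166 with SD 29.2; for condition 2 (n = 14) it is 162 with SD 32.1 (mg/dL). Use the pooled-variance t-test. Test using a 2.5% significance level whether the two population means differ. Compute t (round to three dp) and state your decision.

Let group 1 = condition 1, group 2 = condition 2. H0: μ_1 = μ_2; H1: μ_1 ≠ μ_2 (two-sample pooled-variance t-test, two-sided).
s_p² = [(46−1)·29.2² + (14−1)·32.1²]/(46+14−2) = 892.485
t = (166 − 162)/√[892.485·(1/46 + 1/14)] = 0.439
df = n₁ + n₂ − 2 = 58
Two-sided p-value ≈ 0.6625
Since p ≈ 0.6625 > α = 0.025, fail to reject H0; the data do not provide sufficient evidence against H0.

t = 0.439; fail to reject H0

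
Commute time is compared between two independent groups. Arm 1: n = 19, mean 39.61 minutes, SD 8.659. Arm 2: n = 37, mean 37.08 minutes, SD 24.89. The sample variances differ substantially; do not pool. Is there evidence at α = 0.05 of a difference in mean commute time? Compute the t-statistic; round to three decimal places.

0.556

Let group 1 = arm 1, group 2 = arm 2. H0: μ_1 = μ_2; H1: μ_1 ≠ μ_2 (Welch's two-sample t-test, two-sided).
t = (x̄_1 − x̄_2)/√(s_1²/n_1 + s_2²/n_2) = (39.61 − 37.08)/√(8.659²/19 + 24.89²/37) = 0.556
Welch–Satterthwaite df ≈ 49.47
Two-sided p-value ≈ 0.581
Since p ≈ 0.581 > α = 0.05, fail to reject H0; the data do not provide sufficient evidence against H0.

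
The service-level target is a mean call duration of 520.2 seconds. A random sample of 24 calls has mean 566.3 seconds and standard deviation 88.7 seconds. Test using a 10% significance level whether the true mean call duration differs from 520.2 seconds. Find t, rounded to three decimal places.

H0: μ = 520.2; H1: μ ≠ 520.2 (one-sample t-test, two-sided).
t = (x̄ − μ₀)/(s/√n) = (566.3 − 520.2)/(88.7/√24) = 2.546
df = n − 1 = 23
Two-sided p-value ≈ 0.018
Since p ≈ 0.018 < α = 0.1, reject H0; the evidence is statistically significant.

2.546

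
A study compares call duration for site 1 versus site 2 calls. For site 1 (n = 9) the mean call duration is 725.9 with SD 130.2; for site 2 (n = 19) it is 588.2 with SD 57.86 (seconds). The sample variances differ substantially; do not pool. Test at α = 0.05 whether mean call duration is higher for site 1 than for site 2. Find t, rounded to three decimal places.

3.034

Let group 1 = site 1, group 2 = site 2. H0: μ_1 = μ_2; H1: μ_1 > μ_2 (Welch's two-sample t-test, right-tailed).
t = (x̄_1 − x̄_2)/√(s_1²/n_1 + s_2²/n_2) = (725.9 − 588.2)/√(130.2²/9 + 57.86²/19) = 3.034
Welch–Satterthwaite df ≈ 9.53
p-value = P(T ≥ 3.034) ≈ 0.0066
Since p ≈ 0.0066 < α = 0.05, reject H0; the data support H1.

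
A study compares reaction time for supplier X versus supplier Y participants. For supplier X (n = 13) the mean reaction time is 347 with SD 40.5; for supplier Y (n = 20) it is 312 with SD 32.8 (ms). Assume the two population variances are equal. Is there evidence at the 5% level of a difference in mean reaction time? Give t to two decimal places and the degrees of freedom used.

t = 2.73, df = 31

Let group 1 = supplier X, group 2 = supplier Y. H0: μ_1 = μ_2; H1: μ_1 ≠ μ_2 (two-sample pooled-variance t-test, two-sided).
s_p² = [(13−1)·40.5² + (20−1)·32.8²]/(13+20−2) = 1294.32
t = (347 − 312)/√[1294.32·(1/13 + 1/20)] = 2.73
df = n₁ + n₂ − 2 = 31
Two-sided p-value ≈ 0.010
Since p ≈ 0.010 < α = 0.05, reject H0; the data support H1.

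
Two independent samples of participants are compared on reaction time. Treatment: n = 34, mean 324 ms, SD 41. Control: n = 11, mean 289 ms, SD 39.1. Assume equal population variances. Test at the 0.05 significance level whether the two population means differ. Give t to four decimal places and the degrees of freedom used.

t = 2.4873, df = 43

Let group 1 = treatment, group 2 = control. H0: μ_1 = μ_2; H1: μ_1 ≠ μ_2 (two-sample pooled-variance t-test, two-sided).
s_p² = [(34−1)·41² + (11−1)·39.1²]/(34+11−2) = 1645.61
t = (324 − 289)/√[1645.61·(1/34 + 1/11)] = 2.4873
df = n₁ + n₂ − 2 = 43
Two-sided p-value ≈ 0.0168
Since p ≈ 0.0168 < α = 0.05, reject H0; the evidence is statistically significant.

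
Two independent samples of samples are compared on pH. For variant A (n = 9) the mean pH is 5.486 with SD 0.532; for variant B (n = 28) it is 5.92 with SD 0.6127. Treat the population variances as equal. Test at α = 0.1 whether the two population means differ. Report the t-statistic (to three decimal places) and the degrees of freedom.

t = -1.903, df = 35

Let group 1 = variant A, group 2 = variant B. H0: μ_1 = μ_2; H1: μ_1 ≠ μ_2 (two-sample pooled-variance t-test, two-sided).
s_p² = [(9−1)·0.532² + (28−1)·0.6127²]/(9+28−2) = 0.354286
t = (5.486 − 5.92)/√[0.354286·(1/9 + 1/28)] = -1.903
df = n₁ + n₂ − 2 = 35
Two-sided p-value ≈ 0.0653
Since p ≈ 0.0653 < α = 0.1, reject H0; the data support H1.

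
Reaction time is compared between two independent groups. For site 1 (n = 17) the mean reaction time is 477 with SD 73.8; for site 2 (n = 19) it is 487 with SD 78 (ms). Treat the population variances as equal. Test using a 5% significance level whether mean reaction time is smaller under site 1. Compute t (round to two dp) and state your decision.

Let group 1 = site 1, group 2 = site 2. H0: μ_1 = μ_2; H1: μ_1 < μ_2 (two-sample pooled-variance t-test, left-tailed).
s_p² = [(17−1)·73.8² + (19−1)·78²]/(17+19−2) = 5783.97
t = (477 − 487)/√[5783.97·(1/17 + 1/19)] = -0.39
df = n₁ + n₂ − 2 = 34
p-value = P(T ≤ -0.39) ≈ 0.3481
Since p ≈ 0.3481 > α = 0.05, fail to reject H0; the data do not provide sufficient evidence against H0.

t = -0.39; fail to reject H0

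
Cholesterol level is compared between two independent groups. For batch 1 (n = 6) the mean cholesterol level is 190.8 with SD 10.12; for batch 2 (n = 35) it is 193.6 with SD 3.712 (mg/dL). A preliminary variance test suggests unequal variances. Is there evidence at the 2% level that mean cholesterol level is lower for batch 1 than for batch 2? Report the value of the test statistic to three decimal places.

-0.670

Let group 1 = batch 1, group 2 = batch 2. H0: μ_1 = μ_2; H1: μ_1 < μ_2 (Welch's two-sample t-test, left-tailed).
t = (x̄_1 − x̄_2)/√(s_1²/n_1 + s_2²/n_2) = (190.8 − 193.6)/√(10.12²/6 + 3.712²/35) = -0.670
Welch–Satterthwaite df ≈ 5.23
p-value = P(T ≤ -0.670) ≈ 0.2656
Since p ≈ 0.2656 > α = 0.02, fail to reject H0; the evidence is not statistically significant.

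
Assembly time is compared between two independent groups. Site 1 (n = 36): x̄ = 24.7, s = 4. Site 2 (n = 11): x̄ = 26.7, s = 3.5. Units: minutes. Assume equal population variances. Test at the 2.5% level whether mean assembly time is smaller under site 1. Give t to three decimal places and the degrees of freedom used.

t = -1.491, df = 45

Let group 1 = site 1, group 2 = site 2. H0: μ_1 = μ_2; H1: μ_1 < μ_2 (two-sample pooled-variance t-test, left-tailed).
s_p² = [(36−1)·4² + (11−1)·3.5²]/(36+11−2) = 15.1667
t = (24.7 − 26.7)/√[15.1667·(1/36 + 1/11)] = -1.491
df = n₁ + n₂ − 2 = 45
p-value = P(T ≤ -1.491) ≈ 0.0715
Since p ≈ 0.0715 > α = 0.025, fail to reject H0; the data do not provide sufficient evidence against H0.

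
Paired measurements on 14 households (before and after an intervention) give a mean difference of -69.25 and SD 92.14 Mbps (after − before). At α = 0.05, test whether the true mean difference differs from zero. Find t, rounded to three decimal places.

-2.812

H0: μ_d = 0; H1: μ_d ≠ 0 (paired t-test on the differences, two-sided).
t = d̄/(s_d/√n) = -69.25/(92.14/√14) = -2.812
df = n − 1 = 13
Two-sided p-value ≈ 0.015
Since p ≈ 0.015 < α = 0.05, reject H0; the evidence is statistically significant.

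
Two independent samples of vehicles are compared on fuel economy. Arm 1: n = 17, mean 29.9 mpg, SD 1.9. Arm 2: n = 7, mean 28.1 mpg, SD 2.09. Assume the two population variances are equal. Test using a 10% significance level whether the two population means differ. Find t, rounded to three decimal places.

Let group 1 = arm 1, group 2 = arm 2. H0: μ_1 = μ_2; H1: μ_1 ≠ μ_2 (two-sample pooled-variance t-test, two-sided).
s_p² = [(17−1)·1.9² + (7−1)·2.09²]/(17+7−2) = 3.81675
t = (29.9 − 28.1)/√[3.81675·(1/17 + 1/7)] = 2.052
df = n₁ + n₂ − 2 = 22
Two-sided p-value ≈ 0.052
Since p ≈ 0.052 < α = 0.1, reject H0; the evidence is statistically significant.

2.052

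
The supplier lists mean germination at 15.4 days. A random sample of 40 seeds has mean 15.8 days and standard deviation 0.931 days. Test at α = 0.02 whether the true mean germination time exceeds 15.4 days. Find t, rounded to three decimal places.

2.717

H0: μ = 15.4; H1: μ > 15.4 (one-sample t-test, right-tailed).
t = (x̄ − μ₀)/(s/√n) = (15.8 − 15.4)/(0.931/√40) = 2.717
df = n − 1 = 39
p-value = P(T ≥ 2.717) ≈ 0.0049
Since p ≈ 0.0049 < α = 0.02, reject H0; the data support H1.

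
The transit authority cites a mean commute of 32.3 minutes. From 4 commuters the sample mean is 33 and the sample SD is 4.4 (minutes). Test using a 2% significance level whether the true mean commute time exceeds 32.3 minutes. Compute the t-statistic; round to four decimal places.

H0: μ = 32.3; H1: μ > 32.3 (one-sample t-test, right-tailed).
t = (x̄ − μ₀)/(s/√n) = (33 − 32.3)/(4.4/√4) = 0.3182
df = n − 1 = 3
p-value = P(T ≥ 0.3182) ≈ 0.3856
Since p ≈ 0.3856 > α = 0.02, fail to reject H0; the data do not provide sufficient evidence against H0.

0.3182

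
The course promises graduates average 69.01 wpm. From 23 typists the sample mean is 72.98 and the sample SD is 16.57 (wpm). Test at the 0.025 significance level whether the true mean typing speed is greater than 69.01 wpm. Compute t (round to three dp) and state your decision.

H0: μ = 69.01; H1: μ > 69.01 (one-sample t-test, right-tailed).
t = (x̄ − μ₀)/(s/√n) = (72.98 − 69.01)/(16.57/√23) = 1.149
df = n − 1 = 22
p-value = P(T ≥ 1.149) ≈ 0.1314
Since p ≈ 0.1314 > α = 0.025, fail to reject H0; the data do not provide sufficient evidence against H0.

t = 1.149; fail to reject H0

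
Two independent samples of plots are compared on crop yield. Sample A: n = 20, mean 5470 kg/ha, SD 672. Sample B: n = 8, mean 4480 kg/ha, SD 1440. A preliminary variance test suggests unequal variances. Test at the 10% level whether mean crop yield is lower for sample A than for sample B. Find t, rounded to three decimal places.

Let group 1 = sample A, group 2 = sample B. H0: μ_1 = μ_2; H1: μ_1 < μ_2 (Welch's two-sample t-test, left-tailed).
t = (x̄_1 − x̄_2)/√(s_1²/n_1 + s_2²/n_2) = (5470 − 4480)/√(672²/20 + 1440²/8) = 1.865
Welch–Satterthwaite df ≈ 8.25
p-value = P(T ≤ 1.865) ≈ 0.951
Since p ≈ 0.951 > α = 0.1, fail to reject H0; the evidence is not statistically significant.

1.865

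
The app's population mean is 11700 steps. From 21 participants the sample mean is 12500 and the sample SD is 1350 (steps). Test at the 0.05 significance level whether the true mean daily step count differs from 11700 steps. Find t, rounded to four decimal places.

H0: μ = 11700; H1: μ ≠ 11700 (one-sample t-test, two-sided).
t = (x̄ − μ₀)/(s/√n) = (12500 − 11700)/(1350/√21) = 2.7156
df = n − 1 = 20
Two-sided p-value ≈ 0.013
Since p ≈ 0.013 < α = 0.05, reject H0; the evidence is statistically significant.

2.7156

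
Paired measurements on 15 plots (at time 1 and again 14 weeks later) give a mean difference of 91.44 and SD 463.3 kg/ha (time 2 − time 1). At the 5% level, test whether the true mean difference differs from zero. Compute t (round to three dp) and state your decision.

t = 0.764; fail to reject H0

H0: μ_d = 0; H1: μ_d ≠ 0 (paired t-test on the differences, two-sided).
t = d̄/(s_d/√n) = 91.44/(463.3/√15) = 0.764
df = n − 1 = 14
Two-sided p-value ≈ 0.457
Since p ≈ 0.457 > α = 0.05, fail to reject H0; the evidence is not statistically significant.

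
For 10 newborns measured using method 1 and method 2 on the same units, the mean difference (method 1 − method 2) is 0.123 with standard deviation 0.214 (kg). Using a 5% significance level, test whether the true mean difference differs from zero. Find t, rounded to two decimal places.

H0: μ_d = 0; H1: μ_d ≠ 0 (paired t-test on the differences, two-sided).
t = d̄/(s_d/√n) = 0.123/(0.214/√10) = 1.82
df = n − 1 = 9
Two-sided p-value ≈ 0.102
Since p ≈ 0.102 > α = 0.05, fail to reject H0; the evidence is not statistically significant.

1.82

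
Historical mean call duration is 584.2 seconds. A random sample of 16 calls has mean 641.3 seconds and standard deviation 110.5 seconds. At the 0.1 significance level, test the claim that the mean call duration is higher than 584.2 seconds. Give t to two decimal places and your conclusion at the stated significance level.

t = 2.07; reject H0

H0: μ = 584.2; H1: μ > 584.2 (one-sample t-test, right-tailed).
t = (x̄ − μ₀)/(s/√n) = (641.3 − 584.2)/(110.5/√16) = 2.07
df = n − 1 = 15
p-value = P(T ≥ 2.07) ≈ 0.0282
Since p ≈ 0.0282 < α = 0.1, reject H0; the data support H1.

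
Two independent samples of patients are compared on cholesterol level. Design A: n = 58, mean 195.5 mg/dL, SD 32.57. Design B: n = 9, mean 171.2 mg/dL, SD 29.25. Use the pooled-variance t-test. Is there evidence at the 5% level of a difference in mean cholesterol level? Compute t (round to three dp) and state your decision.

Let group 1 = design A, group 2 = design B. H0: μ_1 = μ_2; H1: μ_1 ≠ μ_2 (two-sample pooled-variance t-test, two-sided).
s_p² = [(58−1)·32.57² + (9−1)·29.25²]/(58+9−2) = 1035.54
t = (195.5 − 171.2)/√[1035.54·(1/58 + 1/9)] = 2.108
df = n₁ + n₂ − 2 = 65
Two-sided p-value ≈ 0.0389
Since p ≈ 0.0389 < α = 0.05, reject H0; the data support H1.

t = 2.108; reject H0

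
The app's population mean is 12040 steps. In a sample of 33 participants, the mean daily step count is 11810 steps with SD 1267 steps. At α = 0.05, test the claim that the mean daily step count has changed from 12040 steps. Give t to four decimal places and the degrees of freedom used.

H0: μ = 12040; H1: μ ≠ 12040 (one-sample t-test, two-sided).
t = (x̄ − μ₀)/(s/√n) = (11810 − 12040)/(1267/√33) = -1.0428
df = n − 1 = 32
Two-sided p-value ≈ 0.3048
Since p ≈ 0.3048 > α = 0.05, fail to reject H0; the data do not provide sufficient evidence against H0.

t = -1.0428, df = 32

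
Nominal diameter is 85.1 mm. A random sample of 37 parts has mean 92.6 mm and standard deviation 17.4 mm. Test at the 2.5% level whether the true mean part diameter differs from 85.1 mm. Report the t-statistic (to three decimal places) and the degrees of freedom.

H0: μ = 85.1; H1: μ ≠ 85.1 (one-sample t-test, two-sided).
t = (x̄ − μ₀)/(s/√n) = (92.6 − 85.1)/(17.4/√37) = 2.622
df = n − 1 = 36
Two-sided p-value ≈ 0.0127
Since p ≈ 0.0127 < α = 0.025, reject H0; the data support H1.

t = 2.622, df = 36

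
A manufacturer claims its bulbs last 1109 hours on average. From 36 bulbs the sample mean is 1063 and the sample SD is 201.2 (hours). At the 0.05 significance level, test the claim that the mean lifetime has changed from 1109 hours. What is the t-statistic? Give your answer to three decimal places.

-1.372

H0: μ = 1109; H1: μ ≠ 1109 (one-sample t-test, two-sided).
t = (x̄ − μ₀)/(s/√n) = (1063 − 1109)/(201.2/√36) = -1.372
df = n − 1 = 35
Two-sided p-value ≈ 0.179
Since p ≈ 0.179 > α = 0.05, fail to reject H0; the evidence is not statistically significant.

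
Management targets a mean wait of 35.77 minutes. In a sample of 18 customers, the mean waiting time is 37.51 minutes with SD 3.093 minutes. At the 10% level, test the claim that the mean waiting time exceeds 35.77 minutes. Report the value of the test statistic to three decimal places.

H0: μ = 35.77; H1: μ > 35.77 (one-sample t-test, right-tailed).
t = (x̄ − μ₀)/(s/√n) = (37.51 − 35.77)/(3.093/√18) = 2.387
df = n − 1 = 17
p-value = P(T ≥ 2.387) ≈ 0.014
Since p ≈ 0.014 < α = 0.1, reject H0; the evidence is statistically significant.

2.387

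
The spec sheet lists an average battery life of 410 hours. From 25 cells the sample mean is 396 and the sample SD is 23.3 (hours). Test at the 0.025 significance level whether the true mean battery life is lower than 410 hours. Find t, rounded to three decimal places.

H0: μ = 410; H1: μ < 410 (one-sample t-test, left-tailed).
t = (x̄ − μ₀)/(s/√n) = (396 − 410)/(23.3/√25) = -3.004
df = n − 1 = 24
p-value = P(T ≤ -3.004) ≈ 0.003
Since p ≈ 0.003 < α = 0.025, reject H0; the evidence is statistically significant.

-3.004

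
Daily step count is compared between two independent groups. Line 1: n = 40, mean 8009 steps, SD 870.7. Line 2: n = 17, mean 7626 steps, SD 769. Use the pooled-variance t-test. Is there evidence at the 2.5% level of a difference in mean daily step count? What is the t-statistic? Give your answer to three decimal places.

Let group 1 = line 1, group 2 = line 2. H0: μ_1 = μ_2; H1: μ_1 ≠ μ_2 (two-sample pooled-variance t-test, two-sided).
s_p² = [(40−1)·870.7² + (17−1)·769²]/(40+17−2) = 709607
t = (8009 − 7626)/√[709607·(1/40 + 1/17)] = 1.570
df = n₁ + n₂ − 2 = 55
Two-sided p-value ≈ 0.122
Since p ≈ 0.122 > α = 0.025, fail to reject H0; the data do not provide sufficient evidence against H0.

1.570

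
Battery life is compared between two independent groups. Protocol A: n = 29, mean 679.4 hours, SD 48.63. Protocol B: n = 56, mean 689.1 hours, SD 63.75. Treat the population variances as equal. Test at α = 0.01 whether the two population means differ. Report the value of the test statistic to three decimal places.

Let group 1 = protocol A, group 2 = protocol B. H0: μ_1 = μ_2; H1: μ_1 ≠ μ_2 (two-sample pooled-variance t-test, two-sided).
s_p² = [(29−1)·48.63² + (56−1)·63.75²]/(29+56−2) = 3490.84
t = (679.4 − 689.1)/√[3490.84·(1/29 + 1/56)] = -0.718
df = n₁ + n₂ − 2 = 83
Two-sided p-value ≈ 0.475
Since p ≈ 0.475 > α = 0.01, fail to reject H0; the data do not provide sufficient evidence against H0.

-0.718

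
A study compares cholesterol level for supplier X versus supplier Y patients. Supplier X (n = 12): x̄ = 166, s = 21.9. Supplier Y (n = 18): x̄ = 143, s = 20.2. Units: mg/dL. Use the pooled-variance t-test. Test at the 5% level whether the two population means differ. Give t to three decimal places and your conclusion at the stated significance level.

Let group 1 = supplier X, group 2 = supplier Y. H0: μ_1 = μ_2; H1: μ_1 ≠ μ_2 (two-sample pooled-variance t-test, two-sided).
s_p² = [(12−1)·21.9² + (18−1)·20.2²]/(12+18−2) = 436.157
t = (166 − 143)/√[436.157·(1/12 + 1/18)] = 2.955
df = n₁ + n₂ − 2 = 28
Two-sided p-value ≈ 0.0063
Since p ≈ 0.0063 < α = 0.05, reject H0; the data support H1.

t = 2.955; reject H0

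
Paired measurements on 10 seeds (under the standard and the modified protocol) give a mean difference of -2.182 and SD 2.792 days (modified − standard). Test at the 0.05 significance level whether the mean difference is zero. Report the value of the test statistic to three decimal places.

-2.471

H0: μ_d = 0; H1: μ_d ≠ 0 (paired t-test on the differences, two-sided).
t = d̄/(s_d/√n) = -2.182/(2.792/√10) = -2.471
df = n − 1 = 9
Two-sided p-value ≈ 0.0355
Since p ≈ 0.0355 < α = 0.05, reject H0; the evidence is statistically significant.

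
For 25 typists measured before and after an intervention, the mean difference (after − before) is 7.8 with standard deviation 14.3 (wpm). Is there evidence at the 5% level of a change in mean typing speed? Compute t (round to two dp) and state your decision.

t = 2.73; reject H0

H0: μ_d = 0; H1: μ_d ≠ 0 (paired t-test on the differences, two-sided).
t = d̄/(s_d/√n) = 7.8/(14.3/√25) = 2.73
df = n − 1 = 24
Two-sided p-value ≈ 0.012
Since p ≈ 0.012 < α = 0.05, reject H0; the evidence is statistically significant.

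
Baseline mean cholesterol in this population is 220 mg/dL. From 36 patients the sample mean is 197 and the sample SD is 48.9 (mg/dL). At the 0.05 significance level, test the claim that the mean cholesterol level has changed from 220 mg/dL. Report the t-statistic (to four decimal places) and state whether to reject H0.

H0: μ = 220; H1: μ ≠ 220 (one-sample t-test, two-sided).
t = (x̄ − μ₀)/(s/√n) = (197 − 220)/(48.9/√36) = -2.8221
df = n − 1 = 35
Two-sided p-value ≈ 0.0078
Since p ≈ 0.0078 < α = 0.05, reject H0; the data support H1.

t = -2.8221; reject H0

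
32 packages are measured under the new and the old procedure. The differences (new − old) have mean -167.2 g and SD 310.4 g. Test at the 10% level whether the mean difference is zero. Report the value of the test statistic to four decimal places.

-3.0471

H0: μ_d = 0; H1: μ_d ≠ 0 (paired t-test on the differences, two-sided).
t = d̄/(s_d/√n) = -167.2/(310.4/√32) = -3.0471
df = n − 1 = 31
Two-sided p-value ≈ 0.0047
Since p ≈ 0.0047 < α = 0.1, reject H0; the data support H1.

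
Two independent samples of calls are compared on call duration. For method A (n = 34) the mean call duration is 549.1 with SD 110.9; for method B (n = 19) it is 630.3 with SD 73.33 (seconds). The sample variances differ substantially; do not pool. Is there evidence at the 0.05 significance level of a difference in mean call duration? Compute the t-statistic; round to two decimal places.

-3.20

Let group 1 = method A, group 2 = method B. H0: μ_1 = μ_2; H1: μ_1 ≠ μ_2 (Welch's two-sample t-test, two-sided).
t = (x̄_1 − x̄_2)/√(s_1²/n_1 + s_2²/n_2) = (549.1 − 630.3)/√(110.9²/34 + 73.33²/19) = -3.20
Welch–Satterthwaite df ≈ 49.40
Two-sided p-value ≈ 0.002
Since p ≈ 0.002 < α = 0.05, reject H0; the evidence is statistically significant.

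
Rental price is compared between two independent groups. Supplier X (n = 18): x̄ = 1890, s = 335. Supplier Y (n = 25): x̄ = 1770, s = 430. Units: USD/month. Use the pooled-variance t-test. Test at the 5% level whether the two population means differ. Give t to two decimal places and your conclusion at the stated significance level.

t = 0.99; fail to reject H0

Let group 1 = supplier X, group 2 = supplier Y. H0: μ_1 = μ_2; H1: μ_1 ≠ μ_2 (two-sample pooled-variance t-test, two-sided).
s_p² = [(18−1)·335² + (25−1)·430²]/(18+25−2) = 154766
t = (1890 − 1770)/√[154766·(1/18 + 1/25)] = 0.99
df = n₁ + n₂ − 2 = 41
Two-sided p-value ≈ 0.330
Since p ≈ 0.330 > α = 0.05, fail to reject H0; the evidence is not statistically significant.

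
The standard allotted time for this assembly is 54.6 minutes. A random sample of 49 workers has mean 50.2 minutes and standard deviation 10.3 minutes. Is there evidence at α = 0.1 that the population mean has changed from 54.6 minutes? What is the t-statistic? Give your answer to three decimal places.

H0: μ = 54.6; H1: μ ≠ 54.6 (one-sample t-test, two-sided).
t = (x̄ − μ₀)/(s/√n) = (50.2 − 54.6)/(10.3/√49) = -2.990
df = n − 1 = 48
Two-sided p-value ≈ 0.004
Since p ≈ 0.004 < α = 0.1, reject H0; the evidence is statistically significant.

-2.990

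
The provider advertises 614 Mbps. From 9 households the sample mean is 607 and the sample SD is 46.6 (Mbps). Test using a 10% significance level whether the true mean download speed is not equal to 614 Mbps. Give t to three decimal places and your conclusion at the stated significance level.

H0: μ = 614; H1: μ ≠ 614 (one-sample t-test, two-sided).
t = (x̄ − μ₀)/(s/√n) = (607 − 614)/(46.6/√9) = -0.451
df = n − 1 = 8
Two-sided p-value ≈ 0.6642
Since p ≈ 0.6642 > α = 0.1, fail to reject H0; the evidence is not statistically significant.

t = -0.451; fail to reject H0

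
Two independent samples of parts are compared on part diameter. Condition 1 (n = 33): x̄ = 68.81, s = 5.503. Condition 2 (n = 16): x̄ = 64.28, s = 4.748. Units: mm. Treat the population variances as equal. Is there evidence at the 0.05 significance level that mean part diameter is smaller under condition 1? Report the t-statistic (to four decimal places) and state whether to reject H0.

Let group 1 = condition 1, group 2 = condition 2. H0: μ_1 = μ_2; H1: μ_1 < μ_2 (two-sample pooled-variance t-test, left-tailed).
s_p² = [(33−1)·5.503² + (16−1)·4.748²]/(33+16−2) = 27.813
t = (68.81 − 64.28)/√[27.813·(1/33 + 1/16)] = 2.8196
df = n₁ + n₂ − 2 = 47
p-value = P(T ≤ 2.8196) ≈ 0.996
Since p ≈ 0.996 > α = 0.05, fail to reject H0; the data do not provide sufficient evidence against H0.

t = 2.8196; fail to reject H0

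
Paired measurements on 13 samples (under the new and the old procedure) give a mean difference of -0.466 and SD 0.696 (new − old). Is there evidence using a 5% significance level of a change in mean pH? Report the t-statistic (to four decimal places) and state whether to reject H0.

t = -2.4141; reject H0

H0: μ_d = 0; H1: μ_d ≠ 0 (paired t-test on the differences, two-sided).
t = d̄/(s_d/√n) = -0.466/(0.696/√13) = -2.4141
df = n − 1 = 12
Two-sided p-value ≈ 0.033
Since p ≈ 0.033 < α = 0.05, reject H0; the data support H1.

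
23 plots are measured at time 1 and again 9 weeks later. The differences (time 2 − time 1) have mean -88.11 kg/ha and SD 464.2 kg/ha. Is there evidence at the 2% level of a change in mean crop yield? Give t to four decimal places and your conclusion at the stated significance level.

t = -0.9103; fail to reject H0

H0: μ_d = 0; H1: μ_d ≠ 0 (paired t-test on the differences, two-sided).
t = d̄/(s_d/√n) = -88.11/(464.2/√23) = -0.9103
df = n − 1 = 22
Two-sided p-value ≈ 0.373
Since p ≈ 0.373 > α = 0.02, fail to reject H0; the data do not provide sufficient evidence against H0.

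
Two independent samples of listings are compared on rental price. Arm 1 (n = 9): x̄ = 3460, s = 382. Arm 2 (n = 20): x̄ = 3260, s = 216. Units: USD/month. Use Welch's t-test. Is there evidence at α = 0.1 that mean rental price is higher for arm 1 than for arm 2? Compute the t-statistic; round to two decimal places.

1.47

Let group 1 = arm 1, group 2 = arm 2. H0: μ_1 = μ_2; H1: μ_1 > μ_2 (Welch's two-sample t-test, right-tailed).
t = (x̄_1 − x̄_2)/√(s_1²/n_1 + s_2²/n_2) = (3460 − 3260)/√(382²/9 + 216²/20) = 1.47
Welch–Satterthwaite df ≈ 10.38
p-value = P(T ≥ 1.47) ≈ 0.0858
Since p ≈ 0.0858 < α = 0.1, reject H0; the data support H1.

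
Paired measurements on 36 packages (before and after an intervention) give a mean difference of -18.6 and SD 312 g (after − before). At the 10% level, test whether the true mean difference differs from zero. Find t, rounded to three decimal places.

H0: μ_d = 0; H1: μ_d ≠ 0 (paired t-test on the differences, two-sided).
t = d̄/(s_d/√n) = -18.6/(312/√36) = -0.358
df = n − 1 = 35
Two-sided p-value ≈ 0.723
Since p ≈ 0.723 > α = 0.1, fail to reject H0; the evidence is not statistically significant.

-0.358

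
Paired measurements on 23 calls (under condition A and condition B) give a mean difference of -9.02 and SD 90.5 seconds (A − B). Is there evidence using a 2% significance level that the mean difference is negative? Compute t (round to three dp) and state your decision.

t = -0.478; fail to reject H0

H0: μ_d = 0; H1: μ_d < 0 (paired t-test on the differences, left-tailed).
t = d̄/(s_d/√n) = -9.02/(90.5/√23) = -0.478
df = n − 1 = 22
p-value = P(T ≤ -0.478) ≈ 0.319
Since p ≈ 0.319 > α = 0.02, fail to reject H0; the data do not provide sufficient evidence against H0.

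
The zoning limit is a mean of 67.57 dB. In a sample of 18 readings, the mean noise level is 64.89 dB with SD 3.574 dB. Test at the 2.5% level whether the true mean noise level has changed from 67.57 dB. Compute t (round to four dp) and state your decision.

t = -3.1814; reject H0

H0: μ = 67.57; H1: μ ≠ 67.57 (one-sample t-test, two-sided).
t = (x̄ − μ₀)/(s/√n) = (64.89 − 67.57)/(3.574/√18) = -3.1814
df = n − 1 = 17
Two-sided p-value ≈ 0.005
Since p ≈ 0.005 < α = 0.025, reject H0; the data support H1.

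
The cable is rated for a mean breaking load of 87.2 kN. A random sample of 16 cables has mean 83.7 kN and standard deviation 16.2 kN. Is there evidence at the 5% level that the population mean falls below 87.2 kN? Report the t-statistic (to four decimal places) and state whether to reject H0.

H0: μ = 87.2; H1: μ < 87.2 (one-sample t-test, left-tailed).
t = (x̄ − μ₀)/(s/√n) = (83.7 − 87.2)/(16.2/√16) = -0.8642
df = n − 1 = 15
p-value = P(T ≤ -0.8642) ≈ 0.201
Since p ≈ 0.201 > α = 0.05, fail to reject H0; the evidence is not statistically significant.

t = -0.8642; fail to reject H0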